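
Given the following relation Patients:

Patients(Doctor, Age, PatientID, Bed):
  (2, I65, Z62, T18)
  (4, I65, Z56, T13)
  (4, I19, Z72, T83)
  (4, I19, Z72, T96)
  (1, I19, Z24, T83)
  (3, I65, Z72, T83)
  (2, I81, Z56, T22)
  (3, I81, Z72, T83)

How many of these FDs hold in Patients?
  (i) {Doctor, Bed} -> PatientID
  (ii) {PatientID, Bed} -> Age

(i) {Doctor, Bed} -> PatientID: every LHS value maps to a single RHS value — holds.
(ii) {PatientID, Bed} -> Age: (PatientID=Z72, Bed=T83): 3 rows → Age takes values {I19, I65, I81} — violation — fails.
1 of the 2 dependencies holds.

1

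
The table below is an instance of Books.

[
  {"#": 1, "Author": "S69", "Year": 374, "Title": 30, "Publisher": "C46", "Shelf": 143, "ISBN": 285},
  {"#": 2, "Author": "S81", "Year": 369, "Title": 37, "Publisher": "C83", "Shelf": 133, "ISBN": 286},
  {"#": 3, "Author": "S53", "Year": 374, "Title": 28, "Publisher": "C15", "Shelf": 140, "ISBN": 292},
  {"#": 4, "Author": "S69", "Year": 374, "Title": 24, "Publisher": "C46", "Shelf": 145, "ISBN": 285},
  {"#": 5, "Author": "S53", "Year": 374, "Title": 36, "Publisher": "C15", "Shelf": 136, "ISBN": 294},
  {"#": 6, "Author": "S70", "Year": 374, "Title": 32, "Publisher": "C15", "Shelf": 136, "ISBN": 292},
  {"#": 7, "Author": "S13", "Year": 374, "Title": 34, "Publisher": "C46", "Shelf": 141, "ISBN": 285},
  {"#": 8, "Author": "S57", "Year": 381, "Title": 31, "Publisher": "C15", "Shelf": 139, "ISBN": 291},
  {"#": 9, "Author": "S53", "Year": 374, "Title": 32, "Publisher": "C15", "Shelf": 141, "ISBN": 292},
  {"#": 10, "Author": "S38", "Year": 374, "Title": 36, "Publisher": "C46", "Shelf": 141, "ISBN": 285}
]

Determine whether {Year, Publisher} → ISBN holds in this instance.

No

(Year=374, Publisher=C46): rows 1, 4, 7, 10 → ISBN = 285, 285, 285, 285 ✓
(Year=369, Publisher=C83): row 2 → ISBN = 286 ✓
(Year=374, Publisher=C15): rows 3, 5, 6, 9 → ISBN takes values {292, 294} — violation
(Year=381, Publisher=C15): row 8 → ISBN = 291 ✓
Two rows agree on {Year, Publisher} but differ on ISBN, so {Year, Publisher} → ISBN does not hold.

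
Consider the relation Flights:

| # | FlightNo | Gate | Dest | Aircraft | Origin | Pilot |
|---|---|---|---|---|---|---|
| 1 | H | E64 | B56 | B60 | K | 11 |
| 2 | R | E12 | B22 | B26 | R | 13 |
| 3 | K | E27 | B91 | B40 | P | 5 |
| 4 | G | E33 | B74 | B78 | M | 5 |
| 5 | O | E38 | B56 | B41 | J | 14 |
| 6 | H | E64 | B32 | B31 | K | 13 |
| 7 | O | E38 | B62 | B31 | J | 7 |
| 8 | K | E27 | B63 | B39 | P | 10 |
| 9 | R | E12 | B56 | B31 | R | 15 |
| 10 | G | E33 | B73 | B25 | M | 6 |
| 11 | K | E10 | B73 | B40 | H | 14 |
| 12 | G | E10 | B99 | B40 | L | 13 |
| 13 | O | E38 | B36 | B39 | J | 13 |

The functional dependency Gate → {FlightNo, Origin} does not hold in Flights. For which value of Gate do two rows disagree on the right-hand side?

E10

Gate=E64: rows 1, 6 → {FlightNo,Origin} = (H, K), (H, K) ✓
Gate=E12: rows 2, 9 → {FlightNo,Origin} = (R, R), (R, R) ✓
Gate=E27: rows 3, 8 → {FlightNo,Origin} = (K, P), (K, P) ✓
Gate=E33: rows 4, 10 → {FlightNo,Origin} = (G, M), (G, M) ✓
Gate=E38: rows 5, 7, 13 → {FlightNo,Origin} = (O, J), (O, J), (O, J) ✓
Gate=E10: rows 11, 12 → {FlightNo,Origin} takes values {(K, H), (G, L)} — violation
The only Gate value with inconsistent RHS is Gate=E10.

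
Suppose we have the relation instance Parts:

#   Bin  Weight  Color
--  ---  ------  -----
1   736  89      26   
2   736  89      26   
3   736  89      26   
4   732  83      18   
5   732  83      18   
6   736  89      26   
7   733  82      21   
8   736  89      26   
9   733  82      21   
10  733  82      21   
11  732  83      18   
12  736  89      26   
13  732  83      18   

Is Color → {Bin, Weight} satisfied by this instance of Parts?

Color=26: rows 1, 2, 3, 6, 8, 12 → {Bin,Weight} = (736, 89), (736, 89), (736, 89), (736, 89), (736, 89), (736, 89) ✓
Color=18: rows 4, 5, 11, 13 → {Bin,Weight} = (732, 83), (732, 83), (732, 83), (732, 83) ✓
Color=21: rows 7, 9, 10 → {Bin,Weight} = (733, 82), (733, 82), (733, 82) ✓
Every Color value is associated with a single {Bin, Weight} value, so Color → {Bin, Weight} holds.

Yes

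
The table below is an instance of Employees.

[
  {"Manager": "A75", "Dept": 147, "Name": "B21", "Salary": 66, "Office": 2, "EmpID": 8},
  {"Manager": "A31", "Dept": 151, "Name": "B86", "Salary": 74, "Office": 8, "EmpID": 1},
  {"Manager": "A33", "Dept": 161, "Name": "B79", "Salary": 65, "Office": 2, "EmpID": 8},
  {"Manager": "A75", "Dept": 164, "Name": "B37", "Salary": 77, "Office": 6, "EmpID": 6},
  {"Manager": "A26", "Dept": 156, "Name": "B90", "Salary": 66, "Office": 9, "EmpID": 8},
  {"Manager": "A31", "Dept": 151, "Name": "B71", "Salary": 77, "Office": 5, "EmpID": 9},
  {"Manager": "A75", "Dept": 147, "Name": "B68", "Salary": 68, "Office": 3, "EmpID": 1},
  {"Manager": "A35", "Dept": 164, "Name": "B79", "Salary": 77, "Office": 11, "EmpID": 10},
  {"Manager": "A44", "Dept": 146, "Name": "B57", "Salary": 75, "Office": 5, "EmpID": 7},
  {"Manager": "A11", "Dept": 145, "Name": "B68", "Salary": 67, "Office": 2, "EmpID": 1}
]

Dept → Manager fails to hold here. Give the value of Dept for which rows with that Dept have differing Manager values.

164

Dept=147: 2 rows → Manager = A75, A75 ✓
Dept=151: 2 rows → Manager = A31, A31 ✓
Dept=161: 1 row → Manager = A33 ✓
Dept=164: 2 rows → Manager takes values {A75, A35} — violation
Dept=156: 1 row → Manager = A26 ✓
Dept=146: 1 row → Manager = A44 ✓
Dept=145: 1 row → Manager = A11 ✓
The only Dept value with inconsistent Manager is Dept=164.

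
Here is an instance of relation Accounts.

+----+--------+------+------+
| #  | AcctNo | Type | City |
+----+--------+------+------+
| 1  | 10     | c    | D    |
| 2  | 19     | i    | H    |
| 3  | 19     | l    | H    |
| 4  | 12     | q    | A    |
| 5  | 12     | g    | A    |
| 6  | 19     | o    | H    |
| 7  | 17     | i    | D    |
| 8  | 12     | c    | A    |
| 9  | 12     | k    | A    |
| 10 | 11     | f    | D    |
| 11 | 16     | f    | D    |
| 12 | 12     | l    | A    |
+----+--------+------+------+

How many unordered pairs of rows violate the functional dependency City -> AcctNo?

6

City=D: violating pairs (1,7), (1,10), (1,11), (7,10), (7,11), (10,11) — 6 pairs.
City=H: all 3 rows agree on AcctNo — 0 pairs.
City=A: all 5 rows agree on AcctNo — 0 pairs.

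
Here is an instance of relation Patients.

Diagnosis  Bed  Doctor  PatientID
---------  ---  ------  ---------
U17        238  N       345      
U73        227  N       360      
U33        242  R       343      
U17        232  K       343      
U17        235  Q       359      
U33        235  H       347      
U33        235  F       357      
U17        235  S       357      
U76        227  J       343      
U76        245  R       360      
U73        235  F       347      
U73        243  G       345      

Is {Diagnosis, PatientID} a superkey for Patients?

All 12 rows have distinct {Diagnosis, PatientID} values, so {Diagnosis, PatientID} → (all attributes) holds and {Diagnosis, PatientID} is a superkey.

Yes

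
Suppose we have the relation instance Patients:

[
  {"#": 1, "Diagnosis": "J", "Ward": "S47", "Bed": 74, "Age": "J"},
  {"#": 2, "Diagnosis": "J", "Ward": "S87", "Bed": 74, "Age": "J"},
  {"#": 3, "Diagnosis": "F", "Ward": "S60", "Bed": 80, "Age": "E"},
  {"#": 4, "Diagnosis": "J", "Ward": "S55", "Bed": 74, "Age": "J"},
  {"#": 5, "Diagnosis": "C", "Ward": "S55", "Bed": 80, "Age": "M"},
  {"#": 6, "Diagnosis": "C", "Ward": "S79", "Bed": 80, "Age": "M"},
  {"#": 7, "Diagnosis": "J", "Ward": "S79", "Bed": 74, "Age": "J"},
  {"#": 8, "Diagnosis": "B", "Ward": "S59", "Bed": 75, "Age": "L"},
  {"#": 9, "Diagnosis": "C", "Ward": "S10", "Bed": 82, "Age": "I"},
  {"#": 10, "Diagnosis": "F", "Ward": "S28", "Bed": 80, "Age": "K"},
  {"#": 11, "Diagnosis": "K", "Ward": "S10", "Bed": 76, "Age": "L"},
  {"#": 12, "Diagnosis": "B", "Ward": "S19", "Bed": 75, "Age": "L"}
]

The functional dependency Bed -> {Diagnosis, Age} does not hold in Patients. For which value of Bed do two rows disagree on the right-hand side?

80

Bed=74: rows 1, 2, 4, 7 → {Diagnosis,Age} = (J, J), (J, J), (J, J), (J, J) ✓
Bed=80: rows 3, 5, 6, 10 → {Diagnosis,Age} takes values {(F, E), (C, M), (F, K)} — violation
Bed=75: rows 8, 12 → {Diagnosis,Age} = (B, L), (B, L) ✓
Bed=82: row 9 → {Diagnosis,Age} = (C, I) ✓
Bed=76: row 11 → {Diagnosis,Age} = (K, L) ✓
The only Bed value with inconsistent RHS is Bed=80.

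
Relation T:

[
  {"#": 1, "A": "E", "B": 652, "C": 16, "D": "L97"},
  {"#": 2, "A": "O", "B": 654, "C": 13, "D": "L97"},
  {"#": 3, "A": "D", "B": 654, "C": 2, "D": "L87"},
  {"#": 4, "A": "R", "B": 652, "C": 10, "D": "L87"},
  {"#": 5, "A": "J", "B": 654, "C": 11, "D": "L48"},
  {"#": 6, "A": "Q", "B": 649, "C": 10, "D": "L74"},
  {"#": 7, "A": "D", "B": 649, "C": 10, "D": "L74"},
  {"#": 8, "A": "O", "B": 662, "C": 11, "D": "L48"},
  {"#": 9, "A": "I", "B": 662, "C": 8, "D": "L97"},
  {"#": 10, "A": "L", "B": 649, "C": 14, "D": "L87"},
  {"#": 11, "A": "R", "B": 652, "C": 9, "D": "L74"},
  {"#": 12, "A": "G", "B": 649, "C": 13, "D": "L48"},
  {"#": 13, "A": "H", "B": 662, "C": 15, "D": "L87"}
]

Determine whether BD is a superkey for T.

Rows 6 and 7 have the same BD value (B=649, D=L74) but are distinct tuples, so BD does not determine every attribute — not a superkey.

No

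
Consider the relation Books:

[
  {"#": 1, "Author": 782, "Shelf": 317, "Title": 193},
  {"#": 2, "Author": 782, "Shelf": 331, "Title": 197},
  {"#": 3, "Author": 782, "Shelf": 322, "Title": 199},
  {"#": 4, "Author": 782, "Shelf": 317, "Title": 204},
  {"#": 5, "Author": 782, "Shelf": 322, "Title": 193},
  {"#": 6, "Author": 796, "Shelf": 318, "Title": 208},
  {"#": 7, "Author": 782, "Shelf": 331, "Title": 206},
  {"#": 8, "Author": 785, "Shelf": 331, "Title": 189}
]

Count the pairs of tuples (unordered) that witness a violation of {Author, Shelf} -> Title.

3

(Author=782, Shelf=317): violating pairs (1,4) — 1 pair.
(Author=782, Shelf=331): violating pairs (2,7) — 1 pair.
(Author=782, Shelf=322): violating pairs (3,5) — 1 pair.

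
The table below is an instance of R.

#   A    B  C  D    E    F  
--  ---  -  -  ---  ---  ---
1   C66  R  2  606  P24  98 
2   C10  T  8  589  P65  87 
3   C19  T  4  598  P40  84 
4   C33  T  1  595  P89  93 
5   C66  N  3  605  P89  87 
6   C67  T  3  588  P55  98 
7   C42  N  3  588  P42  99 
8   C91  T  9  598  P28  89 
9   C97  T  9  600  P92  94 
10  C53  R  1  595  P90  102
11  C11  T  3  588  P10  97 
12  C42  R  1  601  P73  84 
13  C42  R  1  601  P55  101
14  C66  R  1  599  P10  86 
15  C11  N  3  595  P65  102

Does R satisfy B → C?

No

B=R: rows 1, 10, 12, 13, 14 → C takes values {2, 1} — violation
B=T: rows 2, 3, 4, 6, 8, 9, 11 → C takes values {8, 4, 1, 3, 9} — violation
B=N: rows 5, 7, 15 → C = 3, 3, 3 ✓
Two rows agree on B but differ on C, so B → C does not hold.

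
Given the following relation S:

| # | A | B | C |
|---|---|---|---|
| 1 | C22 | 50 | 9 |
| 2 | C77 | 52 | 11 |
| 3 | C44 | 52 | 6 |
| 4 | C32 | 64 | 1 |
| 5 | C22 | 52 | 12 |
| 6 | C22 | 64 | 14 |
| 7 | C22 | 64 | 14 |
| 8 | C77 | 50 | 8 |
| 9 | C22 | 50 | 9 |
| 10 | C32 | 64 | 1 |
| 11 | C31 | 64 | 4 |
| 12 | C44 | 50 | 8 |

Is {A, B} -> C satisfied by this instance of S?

(A=C22, B=50): rows 1, 9 → C = 9, 9 ✓
(A=C77, B=52): row 2 → C = 11 ✓
(A=C44, B=52): row 3 → C = 6 ✓
(A=C32, B=64): rows 4, 10 → C = 1, 1 ✓
(A=C22, B=52): row 5 → C = 12 ✓
(A=C22, B=64): rows 6, 7 → C = 14, 14 ✓
(A=C77, B=50): row 8 → C = 8 ✓
(A=C31, B=64): row 11 → C = 4 ✓
(A=C44, B=50): row 12 → C = 8 ✓
Every {A, B} value is associated with a single C value, so {A, B} -> C holds.

Yes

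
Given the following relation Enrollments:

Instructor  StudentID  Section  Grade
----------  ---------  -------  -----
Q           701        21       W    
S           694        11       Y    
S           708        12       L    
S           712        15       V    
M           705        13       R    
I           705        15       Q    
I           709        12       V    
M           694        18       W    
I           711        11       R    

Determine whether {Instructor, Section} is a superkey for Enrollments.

All 9 rows have distinct {Instructor, Section} values, so {Instructor, Section} → (all attributes) holds and {Instructor, Section} is a superkey.

Yes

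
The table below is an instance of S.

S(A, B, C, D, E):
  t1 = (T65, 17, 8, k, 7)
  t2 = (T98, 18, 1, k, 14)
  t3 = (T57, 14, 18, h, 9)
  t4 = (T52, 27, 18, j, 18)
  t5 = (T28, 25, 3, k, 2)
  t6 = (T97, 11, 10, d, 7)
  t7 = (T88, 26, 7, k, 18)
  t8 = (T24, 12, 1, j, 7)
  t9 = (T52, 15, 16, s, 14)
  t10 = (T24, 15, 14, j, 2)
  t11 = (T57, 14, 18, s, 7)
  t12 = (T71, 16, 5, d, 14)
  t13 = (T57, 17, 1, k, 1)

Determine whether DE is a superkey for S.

Yes

All 13 rows have distinct DE values, so DE → (all attributes) holds and DE is a superkey.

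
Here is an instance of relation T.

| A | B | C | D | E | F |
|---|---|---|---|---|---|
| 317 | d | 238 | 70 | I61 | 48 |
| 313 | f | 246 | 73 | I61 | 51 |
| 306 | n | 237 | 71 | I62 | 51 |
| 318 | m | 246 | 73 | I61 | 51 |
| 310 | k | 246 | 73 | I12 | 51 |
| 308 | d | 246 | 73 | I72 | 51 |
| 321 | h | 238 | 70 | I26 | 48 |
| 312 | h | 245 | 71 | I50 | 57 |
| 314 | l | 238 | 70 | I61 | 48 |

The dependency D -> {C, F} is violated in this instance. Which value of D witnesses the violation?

D=70: 3 rows → {C,F} = (238, 48), (238, 48), (238, 48) ✓
D=73: 4 rows → {C,F} = (246, 51), (246, 51), (246, 51), (246, 51) ✓
D=71: 2 rows → {C,F} takes values {(237, 51), (245, 57)} — violation
The only D value with inconsistent RHS is D=71.

71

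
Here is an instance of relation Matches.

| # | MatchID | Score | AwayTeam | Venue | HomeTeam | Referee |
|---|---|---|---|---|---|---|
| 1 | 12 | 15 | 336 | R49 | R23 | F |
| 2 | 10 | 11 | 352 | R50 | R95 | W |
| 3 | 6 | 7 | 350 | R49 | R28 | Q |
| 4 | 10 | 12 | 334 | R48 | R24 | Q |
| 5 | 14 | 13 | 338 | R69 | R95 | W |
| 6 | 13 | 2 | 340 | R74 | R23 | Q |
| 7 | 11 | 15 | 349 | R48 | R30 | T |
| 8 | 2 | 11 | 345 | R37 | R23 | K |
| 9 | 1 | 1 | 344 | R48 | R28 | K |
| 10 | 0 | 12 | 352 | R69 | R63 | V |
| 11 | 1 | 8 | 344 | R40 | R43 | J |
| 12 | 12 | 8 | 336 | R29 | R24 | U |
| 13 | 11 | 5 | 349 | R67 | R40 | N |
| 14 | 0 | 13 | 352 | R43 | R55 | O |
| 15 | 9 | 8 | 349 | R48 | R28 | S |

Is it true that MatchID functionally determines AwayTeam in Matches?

MatchID=12: rows 1, 12 → AwayTeam = 336, 336 ✓
MatchID=10: rows 2, 4 → AwayTeam takes values {352, 334} — violation
MatchID=6: row 3 → AwayTeam = 350 ✓
MatchID=14: row 5 → AwayTeam = 338 ✓
MatchID=13: row 6 → AwayTeam = 340 ✓
MatchID=11: rows 7, 13 → AwayTeam = 349, 349 ✓
MatchID=2: row 8 → AwayTeam = 345 ✓
MatchID=1: rows 9, 11 → AwayTeam = 344, 344 ✓
MatchID=0: rows 10, 14 → AwayTeam = 352, 352 ✓
MatchID=9: row 15 → AwayTeam = 349 ✓
Two rows agree on MatchID but differ on AwayTeam, so MatchID -> AwayTeam does not hold.

No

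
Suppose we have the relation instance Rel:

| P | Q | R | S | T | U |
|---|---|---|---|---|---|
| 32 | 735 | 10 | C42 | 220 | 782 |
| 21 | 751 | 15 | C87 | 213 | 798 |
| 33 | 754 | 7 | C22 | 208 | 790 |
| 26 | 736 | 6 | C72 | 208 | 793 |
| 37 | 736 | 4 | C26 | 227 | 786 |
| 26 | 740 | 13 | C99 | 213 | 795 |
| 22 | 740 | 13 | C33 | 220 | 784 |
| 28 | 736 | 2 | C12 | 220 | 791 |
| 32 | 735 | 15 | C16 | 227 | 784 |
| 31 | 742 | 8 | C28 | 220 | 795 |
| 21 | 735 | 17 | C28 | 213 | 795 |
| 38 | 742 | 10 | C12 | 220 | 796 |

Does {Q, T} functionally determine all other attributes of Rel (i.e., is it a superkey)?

No

Two distinct rows share (Q=742, T=220), so {Q, T} does not determine every attribute — not a superkey.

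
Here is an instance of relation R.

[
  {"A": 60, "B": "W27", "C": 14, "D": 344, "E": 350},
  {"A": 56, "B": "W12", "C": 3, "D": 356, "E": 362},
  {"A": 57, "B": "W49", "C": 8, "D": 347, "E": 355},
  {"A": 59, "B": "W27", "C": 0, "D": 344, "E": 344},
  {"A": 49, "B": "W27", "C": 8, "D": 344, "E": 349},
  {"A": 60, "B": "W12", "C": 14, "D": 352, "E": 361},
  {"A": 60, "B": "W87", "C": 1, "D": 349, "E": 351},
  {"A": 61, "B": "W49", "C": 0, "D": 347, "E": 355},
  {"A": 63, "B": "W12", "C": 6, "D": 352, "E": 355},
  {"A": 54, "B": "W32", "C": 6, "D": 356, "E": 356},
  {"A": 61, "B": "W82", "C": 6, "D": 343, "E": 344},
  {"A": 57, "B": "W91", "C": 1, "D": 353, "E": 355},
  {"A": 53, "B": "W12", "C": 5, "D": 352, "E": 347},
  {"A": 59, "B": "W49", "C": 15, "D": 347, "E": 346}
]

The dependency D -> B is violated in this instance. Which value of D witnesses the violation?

D=344: 3 rows → B = W27, W27, W27 ✓
D=356: 2 rows → B takes values {W12, W32} — violation
D=347: 3 rows → B = W49, W49, W49 ✓
D=352: 3 rows → B = W12, W12, W12 ✓
D=349: 1 row → B = W87 ✓
D=343: 1 row → B = W82 ✓
D=353: 1 row → B = W91 ✓
The only D value with inconsistent B is D=356.

356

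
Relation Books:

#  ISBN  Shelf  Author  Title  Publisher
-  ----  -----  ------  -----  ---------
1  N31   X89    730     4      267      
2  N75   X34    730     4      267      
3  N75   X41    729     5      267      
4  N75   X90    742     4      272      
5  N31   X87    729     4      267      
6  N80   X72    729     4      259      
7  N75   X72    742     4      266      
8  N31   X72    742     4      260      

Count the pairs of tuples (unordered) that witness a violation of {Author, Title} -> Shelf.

(Author=730, Title=4): violating pairs (1,2) — 1 pair.
(Author=742, Title=4): violating pairs (4,7), (4,8) — 2 pairs.
(Author=729, Title=4): violating pairs (5,6) — 1 pair.

4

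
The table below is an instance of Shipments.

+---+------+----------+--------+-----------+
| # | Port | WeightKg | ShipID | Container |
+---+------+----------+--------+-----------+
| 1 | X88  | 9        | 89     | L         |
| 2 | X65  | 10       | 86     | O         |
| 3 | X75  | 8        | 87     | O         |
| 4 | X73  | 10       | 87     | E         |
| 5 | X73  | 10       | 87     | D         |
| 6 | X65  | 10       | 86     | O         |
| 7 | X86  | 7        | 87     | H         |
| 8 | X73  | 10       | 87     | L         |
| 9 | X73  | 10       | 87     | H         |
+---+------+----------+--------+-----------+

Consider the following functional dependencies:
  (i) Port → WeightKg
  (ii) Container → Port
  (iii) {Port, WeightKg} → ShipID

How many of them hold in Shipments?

(i) Port → WeightKg: every LHS value maps to a single RHS value — holds.
(ii) Container → Port: Container=L: rows 1, 8 → Port takes values {X88, X73} — violation; Container=O: rows 2, 3, 6 → Port takes values {X65, X75} — violation; Container=H: rows 7, 9 → Port takes values {X86, X73} — violation — fails.
(iii) {Port, WeightKg} → ShipID: every LHS value maps to a single RHS value — holds.
2 of the 3 dependencies hold.

2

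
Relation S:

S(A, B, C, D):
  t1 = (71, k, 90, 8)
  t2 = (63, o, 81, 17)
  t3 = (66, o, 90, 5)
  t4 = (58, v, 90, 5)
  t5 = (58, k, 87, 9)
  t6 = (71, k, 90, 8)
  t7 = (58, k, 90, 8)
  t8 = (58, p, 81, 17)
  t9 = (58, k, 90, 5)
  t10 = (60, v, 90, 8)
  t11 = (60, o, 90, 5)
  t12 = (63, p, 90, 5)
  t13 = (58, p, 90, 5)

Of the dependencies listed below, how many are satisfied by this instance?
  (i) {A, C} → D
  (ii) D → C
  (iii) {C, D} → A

(i) {A, C} → D: (A=58, C=90): rows 4, 7, 9, 13 → D takes values {5, 8} — violation; (A=60, C=90): rows 10, 11 → D takes values {8, 5} — violation — fails.
(ii) D → C: every LHS value maps to a single RHS value — holds.
(iii) {C, D} → A: (C=90, D=8): rows 1, 6, 7, 10 → A takes values {71, 58, 60} — violation; (C=81, D=17): rows 2, 8 → A takes values {63, 58} — violation; (C=90, D=5): rows 3, 4, 9, 11, 12, 13 → A takes values {66, 58, 60, 63} — violation — fails.
1 of the 3 dependencies holds.

1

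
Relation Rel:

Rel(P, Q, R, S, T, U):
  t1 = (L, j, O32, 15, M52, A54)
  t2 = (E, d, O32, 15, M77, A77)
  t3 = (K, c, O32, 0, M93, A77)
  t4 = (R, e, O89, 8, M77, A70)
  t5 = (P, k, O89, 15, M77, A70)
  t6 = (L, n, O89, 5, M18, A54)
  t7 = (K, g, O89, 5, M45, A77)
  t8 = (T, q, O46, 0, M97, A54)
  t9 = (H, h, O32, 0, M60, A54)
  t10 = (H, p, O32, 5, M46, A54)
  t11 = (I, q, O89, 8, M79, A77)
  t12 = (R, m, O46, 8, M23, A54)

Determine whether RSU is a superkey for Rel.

Yes

All 12 rows have distinct RSU values, so RSU → (all attributes) holds and RSU is a superkey.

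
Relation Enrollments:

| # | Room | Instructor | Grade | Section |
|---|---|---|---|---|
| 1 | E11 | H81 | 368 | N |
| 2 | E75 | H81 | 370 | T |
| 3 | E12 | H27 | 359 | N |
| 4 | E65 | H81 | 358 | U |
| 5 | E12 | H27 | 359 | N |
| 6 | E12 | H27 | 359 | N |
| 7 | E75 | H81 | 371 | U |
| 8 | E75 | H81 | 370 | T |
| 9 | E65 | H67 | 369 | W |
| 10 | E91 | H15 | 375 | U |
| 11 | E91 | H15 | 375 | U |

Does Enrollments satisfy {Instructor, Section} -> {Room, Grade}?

(Instructor=H81, Section=N): row 1 → {Room,Grade} = (E11, 368) ✓
(Instructor=H81, Section=T): rows 2, 8 → {Room,Grade} = (E75, 370), (E75, 370) ✓
(Instructor=H27, Section=N): rows 3, 5, 6 → {Room,Grade} = (E12, 359), (E12, 359), (E12, 359) ✓
(Instructor=H81, Section=U): rows 4, 7 → {Room,Grade} takes values {(E65, 358), (E75, 371)} — violation
(Instructor=H67, Section=W): row 9 → {Room,Grade} = (E65, 369) ✓
(Instructor=H15, Section=U): rows 10, 11 → {Room,Grade} = (E91, 375), (E91, 375) ✓
Two rows agree on {Instructor, Section} but differ on {Room, Grade}, so {Instructor, Section} -> {Room, Grade} does not hold.

No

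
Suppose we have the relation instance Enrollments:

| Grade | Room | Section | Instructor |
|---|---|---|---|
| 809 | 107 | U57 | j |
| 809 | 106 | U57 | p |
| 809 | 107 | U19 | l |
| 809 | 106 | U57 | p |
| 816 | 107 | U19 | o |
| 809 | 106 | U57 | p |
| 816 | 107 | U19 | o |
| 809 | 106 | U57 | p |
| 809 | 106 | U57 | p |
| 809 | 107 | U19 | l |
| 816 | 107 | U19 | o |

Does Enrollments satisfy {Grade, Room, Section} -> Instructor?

Yes

(Grade=809, Room=107, Section=U57): 1 row → Instructor = j ✓
(Grade=809, Room=106, Section=U57): 5 rows → Instructor = p, p, p, p, p ✓
(Grade=809, Room=107, Section=U19): 2 rows → Instructor = l, l ✓
(Grade=816, Room=107, Section=U19): 3 rows → Instructor = o, o, o ✓
Every {Grade, Room, Section} value is associated with a single Instructor value, so {Grade, Room, Section} -> Instructor holds.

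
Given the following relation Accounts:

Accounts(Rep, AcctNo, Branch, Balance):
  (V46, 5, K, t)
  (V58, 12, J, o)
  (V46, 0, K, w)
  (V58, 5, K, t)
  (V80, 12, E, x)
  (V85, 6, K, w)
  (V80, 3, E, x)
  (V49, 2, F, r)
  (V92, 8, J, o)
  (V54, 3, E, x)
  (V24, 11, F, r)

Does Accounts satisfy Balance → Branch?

Yes

Balance=t: 2 rows → Branch = K, K ✓
Balance=o: 2 rows → Branch = J, J ✓
Balance=w: 2 rows → Branch = K, K ✓
Balance=x: 3 rows → Branch = E, E, E ✓
Balance=r: 2 rows → Branch = F, F ✓
Every Balance value is associated with a single Branch value, so Balance → Branch holds.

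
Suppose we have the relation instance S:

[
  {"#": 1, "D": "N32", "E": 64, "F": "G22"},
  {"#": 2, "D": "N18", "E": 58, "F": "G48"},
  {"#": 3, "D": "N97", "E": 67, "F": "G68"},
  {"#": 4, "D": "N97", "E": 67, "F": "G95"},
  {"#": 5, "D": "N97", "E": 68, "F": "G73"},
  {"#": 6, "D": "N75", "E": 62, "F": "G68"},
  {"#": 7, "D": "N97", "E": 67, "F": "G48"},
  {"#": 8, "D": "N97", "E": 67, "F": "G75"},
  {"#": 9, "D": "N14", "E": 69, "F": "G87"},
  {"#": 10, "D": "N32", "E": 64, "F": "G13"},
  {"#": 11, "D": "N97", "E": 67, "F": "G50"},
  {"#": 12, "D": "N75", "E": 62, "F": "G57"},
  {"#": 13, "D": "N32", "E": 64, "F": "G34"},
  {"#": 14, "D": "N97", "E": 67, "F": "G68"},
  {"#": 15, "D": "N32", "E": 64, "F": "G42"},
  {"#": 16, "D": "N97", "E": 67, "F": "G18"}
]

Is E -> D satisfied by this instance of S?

Yes

E=64: rows 1, 10, 13, 15 → D = N32, N32, N32, N32 ✓
E=58: row 2 → D = N18 ✓
E=67: rows 3, 4, 7, 8, 11, 14, 16 → D = N97, N97, N97, N97, N97, N97, N97 ✓
E=68: row 5 → D = N97 ✓
E=62: rows 6, 12 → D = N75, N75 ✓
E=69: row 9 → D = N14 ✓
Every E value is associated with a single D value, so E -> D holds.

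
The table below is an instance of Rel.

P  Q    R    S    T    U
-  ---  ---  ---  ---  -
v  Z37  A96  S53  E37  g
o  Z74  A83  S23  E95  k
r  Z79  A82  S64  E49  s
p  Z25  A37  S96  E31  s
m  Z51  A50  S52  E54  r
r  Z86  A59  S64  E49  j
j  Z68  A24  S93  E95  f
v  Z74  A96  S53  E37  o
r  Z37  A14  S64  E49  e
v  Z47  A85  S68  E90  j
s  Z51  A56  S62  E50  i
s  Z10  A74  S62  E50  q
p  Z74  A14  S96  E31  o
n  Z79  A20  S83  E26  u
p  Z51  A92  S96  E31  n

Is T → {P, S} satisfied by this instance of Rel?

T=E37: 2 rows → {P,S} = (v, S53), (v, S53) ✓
T=E95: 2 rows → {P,S} takes values {(o, S23), (j, S93)} — violation
T=E49: 3 rows → {P,S} = (r, S64), (r, S64), (r, S64) ✓
T=E31: 3 rows → {P,S} = (p, S96), (p, S96), (p, S96) ✓
T=E54: 1 row → {P,S} = (m, S52) ✓
T=E90: 1 row → {P,S} = (v, S68) ✓
T=E50: 2 rows → {P,S} = (s, S62), (s, S62) ✓
T=E26: 1 row → {P,S} = (n, S83) ✓
Two rows agree on T but differ on {P, S}, so T → {P, S} does not hold.

No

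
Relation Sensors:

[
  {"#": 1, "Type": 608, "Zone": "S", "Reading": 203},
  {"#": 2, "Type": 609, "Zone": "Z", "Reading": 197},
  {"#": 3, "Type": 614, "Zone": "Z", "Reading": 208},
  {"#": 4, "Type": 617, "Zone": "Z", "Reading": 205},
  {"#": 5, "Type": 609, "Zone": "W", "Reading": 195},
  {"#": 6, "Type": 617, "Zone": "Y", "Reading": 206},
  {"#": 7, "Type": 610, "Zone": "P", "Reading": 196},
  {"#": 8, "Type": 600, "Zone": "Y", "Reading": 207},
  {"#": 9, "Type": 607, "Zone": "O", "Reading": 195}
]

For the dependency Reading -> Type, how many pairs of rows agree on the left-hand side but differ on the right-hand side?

1

Reading=195: violating pairs (5,9) — 1 pair.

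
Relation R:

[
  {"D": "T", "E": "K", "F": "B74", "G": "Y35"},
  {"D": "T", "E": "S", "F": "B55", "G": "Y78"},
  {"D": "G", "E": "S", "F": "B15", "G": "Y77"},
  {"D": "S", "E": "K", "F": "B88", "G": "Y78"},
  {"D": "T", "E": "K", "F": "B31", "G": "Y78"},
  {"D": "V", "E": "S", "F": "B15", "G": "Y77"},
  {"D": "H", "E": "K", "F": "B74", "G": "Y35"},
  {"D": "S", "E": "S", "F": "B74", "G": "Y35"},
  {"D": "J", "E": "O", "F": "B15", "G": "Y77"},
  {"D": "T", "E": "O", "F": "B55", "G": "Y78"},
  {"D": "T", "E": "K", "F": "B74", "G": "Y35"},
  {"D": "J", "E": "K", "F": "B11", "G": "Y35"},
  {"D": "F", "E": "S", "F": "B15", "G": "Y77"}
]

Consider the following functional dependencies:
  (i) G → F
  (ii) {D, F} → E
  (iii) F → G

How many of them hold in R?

(i) G → F: G=Y35: 5 rows → F takes values {B74, B11} — violation; G=Y78: 4 rows → F takes values {B55, B88, B31} — violation — fails.
(ii) {D, F} → E: (D=T, F=B55): 2 rows → E takes values {S, O} — violation — fails.
(iii) F → G: every LHS value maps to a single RHS value — holds.
1 of the 3 dependencies holds.

1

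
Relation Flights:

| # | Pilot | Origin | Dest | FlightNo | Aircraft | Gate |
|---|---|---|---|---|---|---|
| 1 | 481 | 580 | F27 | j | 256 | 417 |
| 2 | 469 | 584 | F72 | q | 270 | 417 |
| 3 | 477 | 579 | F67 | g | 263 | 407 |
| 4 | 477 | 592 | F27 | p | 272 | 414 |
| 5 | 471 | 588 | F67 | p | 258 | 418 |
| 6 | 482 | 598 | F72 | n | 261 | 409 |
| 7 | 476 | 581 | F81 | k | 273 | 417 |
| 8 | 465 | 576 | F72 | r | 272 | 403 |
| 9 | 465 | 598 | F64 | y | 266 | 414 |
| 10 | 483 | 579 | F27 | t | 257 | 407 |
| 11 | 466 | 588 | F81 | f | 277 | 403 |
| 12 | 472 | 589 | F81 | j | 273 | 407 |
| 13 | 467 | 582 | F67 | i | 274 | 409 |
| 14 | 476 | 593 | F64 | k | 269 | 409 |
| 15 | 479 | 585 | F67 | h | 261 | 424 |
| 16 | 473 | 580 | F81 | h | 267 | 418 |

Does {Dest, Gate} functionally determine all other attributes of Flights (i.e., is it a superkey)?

Yes

All 16 rows have distinct {Dest, Gate} values, so {Dest, Gate} → (all attributes) holds and {Dest, Gate} is a superkey.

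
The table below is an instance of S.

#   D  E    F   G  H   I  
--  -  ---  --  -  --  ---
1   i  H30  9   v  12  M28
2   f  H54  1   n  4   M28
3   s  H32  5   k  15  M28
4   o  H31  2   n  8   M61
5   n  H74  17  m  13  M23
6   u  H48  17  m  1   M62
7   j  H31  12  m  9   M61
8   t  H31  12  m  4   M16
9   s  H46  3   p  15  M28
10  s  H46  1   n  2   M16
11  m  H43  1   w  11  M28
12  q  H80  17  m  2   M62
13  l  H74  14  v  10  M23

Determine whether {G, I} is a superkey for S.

Rows 6 and 12 have the same {G, I} value (G=m, I=M62) but are distinct tuples, so {G, I} does not determine every attribute — not a superkey.

No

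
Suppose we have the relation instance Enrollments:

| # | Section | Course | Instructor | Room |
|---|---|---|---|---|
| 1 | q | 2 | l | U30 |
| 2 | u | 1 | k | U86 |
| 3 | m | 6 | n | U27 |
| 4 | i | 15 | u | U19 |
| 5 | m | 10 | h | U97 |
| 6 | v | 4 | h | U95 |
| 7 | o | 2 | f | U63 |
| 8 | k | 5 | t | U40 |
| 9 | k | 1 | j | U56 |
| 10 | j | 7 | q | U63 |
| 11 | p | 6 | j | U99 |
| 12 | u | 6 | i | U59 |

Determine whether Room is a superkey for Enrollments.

No

Rows 7 and 10 have the same Room value Room=U63 but are distinct tuples, so Room does not determine every attribute — not a superkey.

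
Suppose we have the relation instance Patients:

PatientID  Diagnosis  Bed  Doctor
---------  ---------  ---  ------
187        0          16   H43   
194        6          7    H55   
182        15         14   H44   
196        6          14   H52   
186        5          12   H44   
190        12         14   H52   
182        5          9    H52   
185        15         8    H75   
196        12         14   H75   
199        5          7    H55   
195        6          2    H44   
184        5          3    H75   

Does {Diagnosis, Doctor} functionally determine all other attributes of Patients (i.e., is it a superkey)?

All 12 rows have distinct {Diagnosis, Doctor} values, so {Diagnosis, Doctor} → (all attributes) holds and {Diagnosis, Doctor} is a superkey.

Yes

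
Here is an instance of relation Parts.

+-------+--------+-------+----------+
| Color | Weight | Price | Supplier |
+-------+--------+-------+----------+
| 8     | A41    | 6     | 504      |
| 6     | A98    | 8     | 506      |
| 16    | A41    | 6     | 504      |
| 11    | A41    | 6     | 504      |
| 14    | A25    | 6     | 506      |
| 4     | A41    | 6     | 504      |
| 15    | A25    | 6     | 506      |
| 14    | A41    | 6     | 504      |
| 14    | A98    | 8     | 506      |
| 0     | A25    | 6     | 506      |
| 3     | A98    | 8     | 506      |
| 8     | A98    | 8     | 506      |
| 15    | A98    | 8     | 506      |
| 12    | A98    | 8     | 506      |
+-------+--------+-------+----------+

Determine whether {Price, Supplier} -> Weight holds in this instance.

Yes

(Price=6, Supplier=504): 5 rows → Weight = A41, A41, A41, A41, A41 ✓
(Price=8, Supplier=506): 6 rows → Weight = A98, A98, A98, A98, A98, A98 ✓
(Price=6, Supplier=506): 3 rows → Weight = A25, A25, A25 ✓
Every {Price, Supplier} value is associated with a single Weight value, so {Price, Supplier} -> Weight holds.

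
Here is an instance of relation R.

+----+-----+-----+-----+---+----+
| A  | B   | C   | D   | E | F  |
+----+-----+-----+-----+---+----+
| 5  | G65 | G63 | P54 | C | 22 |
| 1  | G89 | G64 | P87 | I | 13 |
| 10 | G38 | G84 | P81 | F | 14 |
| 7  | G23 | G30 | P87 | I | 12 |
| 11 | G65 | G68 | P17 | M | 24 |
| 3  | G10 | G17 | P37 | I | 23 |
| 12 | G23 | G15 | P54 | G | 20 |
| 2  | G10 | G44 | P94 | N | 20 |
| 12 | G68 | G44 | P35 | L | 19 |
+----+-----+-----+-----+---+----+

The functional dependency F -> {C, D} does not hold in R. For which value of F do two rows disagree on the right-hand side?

F=22: 1 row → {C,D} = (G63, P54) ✓
F=13: 1 row → {C,D} = (G64, P87) ✓
F=14: 1 row → {C,D} = (G84, P81) ✓
F=12: 1 row → {C,D} = (G30, P87) ✓
F=24: 1 row → {C,D} = (G68, P17) ✓
F=23: 1 row → {C,D} = (G17, P37) ✓
F=20: 2 rows → {C,D} takes values {(G15, P54), (G44, P94)} — violation
F=19: 1 row → {C,D} = (G44, P35) ✓
The only F value with inconsistent RHS is F=20.

20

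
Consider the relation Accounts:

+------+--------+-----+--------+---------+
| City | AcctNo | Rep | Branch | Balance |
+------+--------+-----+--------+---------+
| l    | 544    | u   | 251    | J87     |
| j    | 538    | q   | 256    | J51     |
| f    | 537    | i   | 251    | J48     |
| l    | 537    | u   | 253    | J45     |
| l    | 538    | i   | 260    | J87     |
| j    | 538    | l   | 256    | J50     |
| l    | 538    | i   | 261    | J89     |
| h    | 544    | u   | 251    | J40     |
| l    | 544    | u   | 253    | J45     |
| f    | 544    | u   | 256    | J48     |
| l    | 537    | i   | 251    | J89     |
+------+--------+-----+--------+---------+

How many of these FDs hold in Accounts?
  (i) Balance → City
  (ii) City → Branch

1

(i) Balance → City: every LHS value maps to a single RHS value — holds.
(ii) City → Branch: City=l: 6 rows → Branch takes values {251, 253, 260, 261} — violation; City=f: 2 rows → Branch takes values {251, 256} — violation — fails.
1 of the 2 dependencies holds.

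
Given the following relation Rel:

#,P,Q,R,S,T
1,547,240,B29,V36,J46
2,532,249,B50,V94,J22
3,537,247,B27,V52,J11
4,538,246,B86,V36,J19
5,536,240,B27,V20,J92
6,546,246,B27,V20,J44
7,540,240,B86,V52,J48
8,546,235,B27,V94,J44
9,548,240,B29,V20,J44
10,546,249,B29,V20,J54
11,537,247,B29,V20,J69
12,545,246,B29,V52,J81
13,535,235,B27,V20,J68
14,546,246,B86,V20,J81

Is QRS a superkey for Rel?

Yes

All 14 rows have distinct QRS values, so QRS → (all attributes) holds and QRS is a superkey.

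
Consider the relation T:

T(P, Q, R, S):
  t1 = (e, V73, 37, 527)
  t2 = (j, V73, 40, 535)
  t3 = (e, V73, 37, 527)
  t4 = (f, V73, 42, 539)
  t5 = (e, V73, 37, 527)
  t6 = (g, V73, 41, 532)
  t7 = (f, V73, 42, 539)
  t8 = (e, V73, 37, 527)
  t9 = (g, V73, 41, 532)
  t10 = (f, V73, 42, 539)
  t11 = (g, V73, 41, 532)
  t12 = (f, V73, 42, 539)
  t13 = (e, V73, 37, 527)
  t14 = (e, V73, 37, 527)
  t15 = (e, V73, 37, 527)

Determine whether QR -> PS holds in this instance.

(Q=V73, R=37): rows 1, 3, 5, 8, 13, 14, 15 → {P,S} = (e, 527), (e, 527), (e, 527), (e, 527), (e, 527), (e, 527), (e, 527) ✓
(Q=V73, R=40): row 2 → {P,S} = (j, 535) ✓
(Q=V73, R=42): rows 4, 7, 10, 12 → {P,S} = (f, 539), (f, 539), (f, 539), (f, 539) ✓
(Q=V73, R=41): rows 6, 9, 11 → {P,S} = (g, 532), (g, 532), (g, 532) ✓
Every QR value is associated with a single PS value, so QR -> PS holds.

Yes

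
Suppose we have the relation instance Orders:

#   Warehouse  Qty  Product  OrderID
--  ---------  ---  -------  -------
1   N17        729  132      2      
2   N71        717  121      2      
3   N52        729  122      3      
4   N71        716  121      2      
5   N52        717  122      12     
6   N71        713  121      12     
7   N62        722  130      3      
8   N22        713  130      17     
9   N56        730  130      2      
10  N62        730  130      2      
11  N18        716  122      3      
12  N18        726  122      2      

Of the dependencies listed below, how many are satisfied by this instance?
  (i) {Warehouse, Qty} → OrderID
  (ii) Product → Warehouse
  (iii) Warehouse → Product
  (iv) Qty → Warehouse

2

(i) {Warehouse, Qty} → OrderID: every LHS value maps to a single RHS value — holds.
(ii) Product → Warehouse: Product=122: rows 3, 5, 11, 12 → Warehouse takes values {N52, N18} — violation; Product=130: rows 7, 8, 9, 10 → Warehouse takes values {N62, N22, N56} — violation — fails.
(iii) Warehouse → Product: every LHS value maps to a single RHS value — holds.
(iv) Qty → Warehouse: Qty=729: rows 1, 3 → Warehouse takes values {N17, N52} — violation; Qty=717: rows 2, 5 → Warehouse takes values {N71, N52} — violation; Qty=716: rows 4, 11 → Warehouse takes values {N71, N18} — violation; Qty=713: rows 6, 8 → Warehouse takes values {N71, N22} — violation; Qty=730: rows 9, 10 → Warehouse takes values {N56, N62} — violation — fails.
2 of the 4 dependencies hold.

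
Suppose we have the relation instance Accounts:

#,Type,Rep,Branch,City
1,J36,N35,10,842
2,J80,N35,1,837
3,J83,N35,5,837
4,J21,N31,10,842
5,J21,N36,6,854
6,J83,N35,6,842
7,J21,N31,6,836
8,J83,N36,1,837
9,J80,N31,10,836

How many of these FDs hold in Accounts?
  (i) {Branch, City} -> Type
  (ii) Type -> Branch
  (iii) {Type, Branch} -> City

(i) {Branch, City} -> Type: (Branch=10, City=842): rows 1, 4 → Type takes values {J36, J21} — violation; (Branch=1, City=837): rows 2, 8 → Type takes values {J80, J83} — violation — fails.
(ii) Type -> Branch: Type=J80: rows 2, 9 → Branch takes values {1, 10} — violation; Type=J83: rows 3, 6, 8 → Branch takes values {5, 6, 1} — violation; Type=J21: rows 4, 5, 7 → Branch takes values {10, 6} — violation — fails.
(iii) {Type, Branch} -> City: (Type=J21, Branch=6): rows 5, 7 → City takes values {854, 836} — violation — fails.
None of the 3 dependencies hold.

0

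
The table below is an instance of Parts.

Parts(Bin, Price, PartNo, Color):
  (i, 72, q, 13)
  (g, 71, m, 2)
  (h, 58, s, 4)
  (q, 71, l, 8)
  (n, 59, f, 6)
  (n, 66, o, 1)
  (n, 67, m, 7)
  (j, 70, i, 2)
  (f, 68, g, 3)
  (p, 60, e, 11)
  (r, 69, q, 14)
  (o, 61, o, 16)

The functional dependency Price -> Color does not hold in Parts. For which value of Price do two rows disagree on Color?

Price=72: 1 row → Color = 13 ✓
Price=71: 2 rows → Color takes values {2, 8} — violation
Price=58: 1 row → Color = 4 ✓
Price=59: 1 row → Color = 6 ✓
Price=66: 1 row → Color = 1 ✓
Price=67: 1 row → Color = 7 ✓
Price=70: 1 row → Color = 2 ✓
Price=68: 1 row → Color = 3 ✓
Price=60: 1 row → Color = 11 ✓
Price=69: 1 row → Color = 14 ✓
Price=61: 1 row → Color = 16 ✓
The only Price value with inconsistent Color is Price=71.

71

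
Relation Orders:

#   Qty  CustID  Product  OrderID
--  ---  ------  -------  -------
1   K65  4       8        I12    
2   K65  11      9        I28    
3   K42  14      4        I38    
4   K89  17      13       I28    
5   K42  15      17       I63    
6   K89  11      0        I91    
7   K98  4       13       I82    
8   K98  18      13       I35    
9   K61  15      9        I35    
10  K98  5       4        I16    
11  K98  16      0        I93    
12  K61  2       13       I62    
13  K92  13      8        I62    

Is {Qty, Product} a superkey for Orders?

No

Rows 7 and 8 have the same {Qty, Product} value (Qty=K98, Product=13) but are distinct tuples, so {Qty, Product} does not determine every attribute — not a superkey.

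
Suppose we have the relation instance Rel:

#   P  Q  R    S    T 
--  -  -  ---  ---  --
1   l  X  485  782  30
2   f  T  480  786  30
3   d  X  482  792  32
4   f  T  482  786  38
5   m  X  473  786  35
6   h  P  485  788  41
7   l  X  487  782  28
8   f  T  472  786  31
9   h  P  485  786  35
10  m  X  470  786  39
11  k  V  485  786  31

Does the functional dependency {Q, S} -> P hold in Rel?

Yes

(Q=X, S=782): rows 1, 7 → P = l, l ✓
(Q=T, S=786): rows 2, 4, 8 → P = f, f, f ✓
(Q=X, S=792): row 3 → P = d ✓
(Q=X, S=786): rows 5, 10 → P = m, m ✓
(Q=P, S=788): row 6 → P = h ✓
(Q=P, S=786): row 9 → P = h ✓
(Q=V, S=786): row 11 → P = k ✓
Every {Q, S} value is associated with a single P value, so {Q, S} -> P holds.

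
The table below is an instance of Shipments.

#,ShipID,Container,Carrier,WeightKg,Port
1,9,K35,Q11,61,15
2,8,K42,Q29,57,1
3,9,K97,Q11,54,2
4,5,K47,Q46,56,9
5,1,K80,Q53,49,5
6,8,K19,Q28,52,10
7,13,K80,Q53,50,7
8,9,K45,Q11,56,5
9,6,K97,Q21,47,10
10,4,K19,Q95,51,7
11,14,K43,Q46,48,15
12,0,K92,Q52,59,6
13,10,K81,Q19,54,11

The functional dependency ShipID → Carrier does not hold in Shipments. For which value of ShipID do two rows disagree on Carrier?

8

ShipID=9: rows 1, 3, 8 → Carrier = Q11, Q11, Q11 ✓
ShipID=8: rows 2, 6 → Carrier takes values {Q29, Q28} — violation
ShipID=5: row 4 → Carrier = Q46 ✓
ShipID=1: row 5 → Carrier = Q53 ✓
ShipID=13: row 7 → Carrier = Q53 ✓
ShipID=6: row 9 → Carrier = Q21 ✓
ShipID=4: row 10 → Carrier = Q95 ✓
ShipID=14: row 11 → Carrier = Q46 ✓
ShipID=0: row 12 → Carrier = Q52 ✓
ShipID=10: row 13 → Carrier = Q19 ✓
The only ShipID value with inconsistent Carrier is ShipID=8.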